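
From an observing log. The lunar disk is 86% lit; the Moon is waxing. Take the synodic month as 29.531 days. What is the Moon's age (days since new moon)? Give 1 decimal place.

11.2 days

Invert f = (1 − cos θ)/2 to get cos θ = 1 − 2(0.86) = -0.720, hence θ₀ = arccos -0.720 = 136.1°.
Waxing ⇒ before full, so θ = 136.1°.
At 360°/29.531 d per day, 136.1° corresponds to 11.16 days.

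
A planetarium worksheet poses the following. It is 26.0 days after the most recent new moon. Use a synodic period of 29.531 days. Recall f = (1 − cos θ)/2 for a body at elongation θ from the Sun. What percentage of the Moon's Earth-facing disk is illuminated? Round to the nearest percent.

13%

The Moon has covered 26.0/29.531 of its cycle, so θ ≈ 360° × 26.0/29.531 = 317.0°.
Illuminated fraction = (1 − cos 317.0°)/2 = (1 − 0.731)/2 ≈ 0.135, so 13%.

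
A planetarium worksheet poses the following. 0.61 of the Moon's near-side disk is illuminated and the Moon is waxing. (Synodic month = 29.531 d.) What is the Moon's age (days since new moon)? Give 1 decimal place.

8.4 days

Invert f = (1 − cos θ)/2 to get cos θ = 1 − 2(0.61) = -0.220, hence θ₀ = arccos -0.220 = 102.7°.
Waxing ⇒ before full, so θ = 102.7°.
That fraction of the synodic month is 102.7/360 × 29.531 d ≈ 8.43 d.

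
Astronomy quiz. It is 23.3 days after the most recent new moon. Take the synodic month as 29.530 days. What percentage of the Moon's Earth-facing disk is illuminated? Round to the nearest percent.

38%

The Moon has covered 23.3/29.530 of its cycle, so θ ≈ 360° × 23.3/29.530 = 284.1°.
cos 284.1° = 0.243, so f = (1 − 0.243)/2 = 0.379, so 38%.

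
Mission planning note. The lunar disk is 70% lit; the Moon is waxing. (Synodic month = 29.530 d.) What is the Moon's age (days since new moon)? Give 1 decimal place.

Invert f = (1 − cos θ)/2 to get cos θ = 1 − 2(0.70) = -0.400, hence θ₀ = arccos -0.400 = 113.6°.
The Moon is waxing (0°–180°), so θ = 113.6° directly.
At 360°/29.530 d per day, 113.6° corresponds to 9.32 days.

9.3 days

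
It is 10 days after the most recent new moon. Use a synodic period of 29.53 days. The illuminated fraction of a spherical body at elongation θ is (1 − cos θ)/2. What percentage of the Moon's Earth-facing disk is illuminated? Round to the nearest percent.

76%

Elongation θ = 360° × 10/29.53 ≈ 121.9°.
cos 121.9° = (-0.529), so f = (1 − (-0.529))/2 = 0.764, so 76%.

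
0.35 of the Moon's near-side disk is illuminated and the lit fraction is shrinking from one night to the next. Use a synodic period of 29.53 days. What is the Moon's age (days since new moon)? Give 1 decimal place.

cos θ = 1 − 2f = 0.300, giving a principal value of 72.5°.
Waning ⇒ past full, so θ = 360° − 72.5° = 287.5°.
That fraction of the synodic month is 287.5/360 × 29.53 d ≈ 23.58 d.

23.6 days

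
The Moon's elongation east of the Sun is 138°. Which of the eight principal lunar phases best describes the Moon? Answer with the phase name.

waxing gibbous

138° lies in the waxing gibbous sector of the 8-phase cycle.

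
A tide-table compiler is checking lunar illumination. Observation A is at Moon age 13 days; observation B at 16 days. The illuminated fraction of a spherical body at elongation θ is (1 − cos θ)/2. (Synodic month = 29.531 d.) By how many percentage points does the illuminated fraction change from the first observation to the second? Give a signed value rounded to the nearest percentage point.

First observation: θ = 360°·13/29.531 = 158.5°, so f = 0.965.
Second observation: θ = 195.0°, f = 0.983.
Δf = 0.983 − 0.965 = +0.018, i.e. +2 pp.

+2 pp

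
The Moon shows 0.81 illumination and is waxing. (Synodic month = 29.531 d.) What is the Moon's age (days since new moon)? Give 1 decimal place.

From f = (1 − cos θ)/2: cos θ = 1 − 2×0.81 = -0.620; arccos → 128.3°.
The Moon is waxing (0°–180°), so θ = 128.3° directly.
Age = 29.531 × 128.3°/360° ≈ 10.53 days.

10.5 days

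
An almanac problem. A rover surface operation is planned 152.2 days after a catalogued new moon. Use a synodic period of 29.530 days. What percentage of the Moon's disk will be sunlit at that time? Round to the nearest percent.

152.2 d spans 5 complete synodic months (5 × 29.530 = 147.65 d) plus 4.55 d.
Elongation θ = 360° × 4.55/29.530 ≈ 55.5°.
cos 55.5° = 0.567, so f = (1 − 0.567)/2 = 0.217, so 22%.

22%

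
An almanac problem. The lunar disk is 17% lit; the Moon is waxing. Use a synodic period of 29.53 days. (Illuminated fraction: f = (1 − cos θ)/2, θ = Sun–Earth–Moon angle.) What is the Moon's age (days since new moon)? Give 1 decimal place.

4.0 days

From f = (1 − cos θ)/2: cos θ = 1 − 2×0.17 = 0.660; arccos → 48.7°.
Before full moon the principal value applies: θ = 48.7°.
At 360°/29.53 d per day, 48.7° corresponds to 3.99 days.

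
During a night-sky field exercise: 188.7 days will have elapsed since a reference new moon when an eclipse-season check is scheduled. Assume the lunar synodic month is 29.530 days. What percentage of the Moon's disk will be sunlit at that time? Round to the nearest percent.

89%

188.7/29.530 = 6.390 lunations, so 6 complete cycles and 11.52 d into the next.
Phase angle: θ = 360°·(11.52 d)/(29.530 d) = 140.4°.
Illuminated fraction = (1 − cos 140.4°)/2 = (1 − (-0.771))/2 ≈ 0.885, so 89%.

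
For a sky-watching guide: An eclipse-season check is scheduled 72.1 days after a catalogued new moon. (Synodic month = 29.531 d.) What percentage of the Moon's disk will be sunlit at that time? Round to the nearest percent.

97%

72.1 d spans 2 complete synodic months (2 × 29.531 = 59.06 d) plus 13.04 d.
Phase angle: θ = 360°·(13.04 d)/(29.531 d) = 158.9°.
With cos θ = (-0.933), the lit fraction is (1 − (-0.933))/2 ≈ 0.967, so 97%.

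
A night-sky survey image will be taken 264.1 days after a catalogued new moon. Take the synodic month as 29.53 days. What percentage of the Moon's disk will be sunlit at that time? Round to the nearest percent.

264.1/29.53 = 8.943 lunations, so 8 complete cycles and 27.86 d into the next.
Phase angle: θ = 360°·(27.86 d)/(29.53 d) = 339.6°.
With cos θ = 0.938, the lit fraction is (1 − 0.938)/2 ≈ 0.031, so 3%.

3%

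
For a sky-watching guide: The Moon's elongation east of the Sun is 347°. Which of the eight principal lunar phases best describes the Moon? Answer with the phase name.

The new moon sector spans roughly -22°–22°; 347° falls inside it.

new moon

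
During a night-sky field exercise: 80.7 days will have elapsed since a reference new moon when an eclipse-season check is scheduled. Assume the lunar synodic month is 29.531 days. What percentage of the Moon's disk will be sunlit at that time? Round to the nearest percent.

80.7/29.531 = 2.733 lunations, so 2 complete cycles and 21.64 d into the next.
Phase angle: θ = 360°·(21.64 d)/(29.531 d) = 263.8°.
cos 263.8° = (-0.108), so f = (1 − (-0.108))/2 = 0.554, so 55%.

55%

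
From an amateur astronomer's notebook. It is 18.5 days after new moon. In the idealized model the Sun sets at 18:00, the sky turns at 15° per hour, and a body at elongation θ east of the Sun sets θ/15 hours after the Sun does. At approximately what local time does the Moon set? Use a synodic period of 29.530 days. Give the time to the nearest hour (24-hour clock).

The Moon has covered 18.5/29.530 of its cycle, so θ ≈ 360° × 18.5/29.530 = 225.5°.
At 15° of sky rotation per hour, 225.5° corresponds to a 15.04 h lag.
18:00 + 15.04 h ≈ 09:02 → 09:00 to the nearest hour.

09:00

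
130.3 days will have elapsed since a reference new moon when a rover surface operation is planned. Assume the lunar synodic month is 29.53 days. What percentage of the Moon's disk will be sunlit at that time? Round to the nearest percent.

93%

Reduce mod P: 130.3 − 4×29.53 = 12.18 d into the current lunation.
The Moon has covered 12.18/29.53 of its cycle, so θ ≈ 360° × 12.18/29.53 = 148.5°.
cos 148.5° = (-0.853), so f = (1 − (-0.853))/2 = 0.926, so 93%.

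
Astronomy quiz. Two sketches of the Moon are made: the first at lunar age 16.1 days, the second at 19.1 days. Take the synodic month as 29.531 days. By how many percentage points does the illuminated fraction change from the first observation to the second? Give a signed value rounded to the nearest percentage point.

-18 pp

θ₁ = 360° × 16.1/29.531 = 196.3°, f₁ = (1 − cos θ₁)/2 = 0.980.
θ₂ = 360° × 19.1/29.531 = 232.8°, f₂ = (1 − cos θ₂)/2 = 0.802.
Change = f₂ − f₁ = -0.178 → -18 percentage points.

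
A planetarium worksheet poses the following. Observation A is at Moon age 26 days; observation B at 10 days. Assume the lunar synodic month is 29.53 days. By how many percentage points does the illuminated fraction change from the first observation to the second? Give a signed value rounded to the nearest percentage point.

+63 percentage points

First observation: θ = 360°·26/29.53 = 317.0°, so f = 0.135.
Second observation: θ = 121.9°, f = 0.764.
Δf = 0.764 − 0.135 = +0.630, i.e. +63 pp.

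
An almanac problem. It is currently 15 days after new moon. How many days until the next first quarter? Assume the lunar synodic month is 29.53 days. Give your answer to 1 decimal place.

21.9 days

First quarter is 0.25 of the way through the cycle: age 0.25 × 29.53 = 7.383 d.
This lunation's first quarter (7.383 d) has passed, so add one period: 36.913 − 15 = 21.913 days.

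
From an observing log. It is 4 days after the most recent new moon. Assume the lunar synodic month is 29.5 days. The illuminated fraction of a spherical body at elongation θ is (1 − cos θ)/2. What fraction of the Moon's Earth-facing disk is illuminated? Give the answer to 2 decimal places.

0.17

Phase angle: θ = 360°·(4 d)/(29.5 d) = 48.8°.
cos 48.8° = 0.659, so f = (1 − 0.659)/2 = 0.171.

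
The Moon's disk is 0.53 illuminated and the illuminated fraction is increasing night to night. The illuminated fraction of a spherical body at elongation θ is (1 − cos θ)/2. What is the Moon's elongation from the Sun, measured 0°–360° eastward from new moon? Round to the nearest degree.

93°

From f = (1 − cos θ)/2: cos θ = 1 − 2×0.53 = -0.060; arccos → 93.4°.
Waxing ⇒ before full, so θ = 93.4°.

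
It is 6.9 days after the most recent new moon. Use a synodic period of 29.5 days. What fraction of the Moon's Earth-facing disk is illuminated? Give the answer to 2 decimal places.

0.45

The Moon has covered 6.9/29.5 of its cycle, so θ ≈ 360° × 6.9/29.5 = 84.2°.
cos 84.2° = 0.101, so f = (1 − 0.101)/2 = 0.450.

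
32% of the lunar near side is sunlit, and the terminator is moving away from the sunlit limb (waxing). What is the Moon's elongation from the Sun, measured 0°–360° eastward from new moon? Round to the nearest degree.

cos θ = 1 − 2f = 0.360, giving a principal value of 68.9°.
Before full moon the principal value applies: θ = 68.9°.

69°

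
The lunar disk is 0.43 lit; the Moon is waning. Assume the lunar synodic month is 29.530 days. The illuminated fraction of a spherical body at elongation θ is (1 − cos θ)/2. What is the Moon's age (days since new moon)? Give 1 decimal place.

From f = (1 − cos θ)/2: cos θ = 1 − 2×0.43 = 0.140; arccos → 82.0°.
Waning ⇒ past full, so θ = 360° − 82.0° = 278.0°.
Age = 29.530 × 278.0°/360° ≈ 22.81 days.

22.8 days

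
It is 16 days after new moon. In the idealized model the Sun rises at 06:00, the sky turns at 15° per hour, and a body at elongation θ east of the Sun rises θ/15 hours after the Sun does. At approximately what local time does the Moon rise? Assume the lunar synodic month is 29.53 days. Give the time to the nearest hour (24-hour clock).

The Moon has covered 16/29.53 of its cycle, so θ ≈ 360° × 16/29.53 = 195.1°.
At 15° of sky rotation per hour, 195.1° corresponds to a 13.00 h lag.
06:00 + 13.00 h ≈ 19:00 → 19:00 to the nearest hour.

19:00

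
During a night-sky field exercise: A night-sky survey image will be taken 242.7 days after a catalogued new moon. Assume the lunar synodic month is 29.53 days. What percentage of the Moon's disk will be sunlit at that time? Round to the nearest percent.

40%

Reduce mod P: 242.7 − 8×29.53 = 6.46 d into the current lunation.
Elongation θ = 360° × 6.46/29.53 ≈ 78.8°.
With cos θ = 0.195, the lit fraction is (1 − 0.195)/2 ≈ 0.402, so 40%.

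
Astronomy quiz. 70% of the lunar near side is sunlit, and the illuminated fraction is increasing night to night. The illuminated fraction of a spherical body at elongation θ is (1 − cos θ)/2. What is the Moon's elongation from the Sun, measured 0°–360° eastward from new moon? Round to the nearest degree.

cos θ = 1 − 2f = -0.400, giving a principal value of 113.6°.
The Moon is waxing (0°–180°), so θ = 113.6° directly.

114°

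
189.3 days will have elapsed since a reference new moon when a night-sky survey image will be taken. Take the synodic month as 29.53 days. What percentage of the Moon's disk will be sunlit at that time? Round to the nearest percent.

189.3/29.53 = 6.410 lunations, so 6 complete cycles and 12.12 d into the next.
Phase angle: θ = 360°·(12.12 d)/(29.53 d) = 147.8°.
cos 147.8° = (-0.846), so f = (1 − (-0.846))/2 = 0.923, so 92%.

92%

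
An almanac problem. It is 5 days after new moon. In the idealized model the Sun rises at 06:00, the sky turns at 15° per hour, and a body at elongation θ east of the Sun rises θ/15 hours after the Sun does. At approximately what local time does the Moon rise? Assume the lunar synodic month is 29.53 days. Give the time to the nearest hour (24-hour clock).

10:00

Phase angle: θ = 360°·(5 d)/(29.53 d) = 61.0°.
Delay after the Sun = 61.0° / (15°/h) ≈ 4.06 h.
06:00 + 4.06 h ≈ 10:04 → 10:00 to the nearest hour.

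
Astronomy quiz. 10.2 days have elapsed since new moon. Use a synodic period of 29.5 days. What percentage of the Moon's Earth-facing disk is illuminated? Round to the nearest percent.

Phase angle: θ = 360°·(10.2 d)/(29.5 d) = 124.5°.
cos 124.5° = (-0.566), so f = (1 − (-0.566))/2 = 0.783, so 78%.

78%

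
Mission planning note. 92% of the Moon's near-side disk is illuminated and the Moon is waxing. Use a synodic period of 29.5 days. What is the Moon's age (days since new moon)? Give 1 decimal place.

12.1 days

From f = (1 − cos θ)/2: cos θ = 1 − 2×0.92 = -0.840; arccos → 147.1°.
Waxing ⇒ before full, so θ = 147.1°.
At 360°/29.5 d per day, 147.1° corresponds to 12.06 days.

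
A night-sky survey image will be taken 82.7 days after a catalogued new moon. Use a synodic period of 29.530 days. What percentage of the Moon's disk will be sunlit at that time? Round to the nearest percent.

82.7 d spans 2 complete synodic months (2 × 29.530 = 59.06 d) plus 23.64 d.
The Moon has covered 23.64/29.530 of its cycle, so θ ≈ 360° × 23.64/29.530 = 288.2°.
Illuminated fraction = (1 − cos 288.2°)/2 = (1 − 0.312)/2 ≈ 0.344, so 34%.

34%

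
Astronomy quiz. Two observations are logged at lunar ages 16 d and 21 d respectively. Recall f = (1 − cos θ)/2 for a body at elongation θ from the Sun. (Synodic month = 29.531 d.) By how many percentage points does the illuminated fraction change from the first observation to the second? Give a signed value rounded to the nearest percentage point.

-36 percentage points

θ₁ = 360° × 16/29.531 = 195.0°, f₁ = (1 − cos θ₁)/2 = 0.983.
θ₂ = 360° × 21/29.531 = 256.0°, f₂ = (1 − cos θ₂)/2 = 0.621.
Change = f₂ − f₁ = -0.362 → -36 percentage points.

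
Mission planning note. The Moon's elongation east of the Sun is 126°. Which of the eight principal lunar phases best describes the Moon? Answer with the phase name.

waxing gibbous

The waxing gibbous sector spans roughly 112°–158°; 126° falls inside it.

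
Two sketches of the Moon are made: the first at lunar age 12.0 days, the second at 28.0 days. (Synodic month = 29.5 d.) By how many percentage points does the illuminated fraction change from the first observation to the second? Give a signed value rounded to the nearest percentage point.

-89 pp

First observation: θ = 360°·12.0/29.5 = 146.4°, so f = 0.917.
Second observation: θ = 341.7°, f = 0.025.
Δf = 0.025 − 0.917 = -0.891, i.e. -89 pp.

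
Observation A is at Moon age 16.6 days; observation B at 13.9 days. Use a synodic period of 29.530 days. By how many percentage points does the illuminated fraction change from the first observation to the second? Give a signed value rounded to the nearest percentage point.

+3 percentage points

First observation: θ = 360°·16.6/29.530 = 202.4°, so f = 0.962.
Second observation: θ = 169.5°, f = 0.992.
Δf = 0.992 − 0.962 = +0.029, i.e. +3 pp.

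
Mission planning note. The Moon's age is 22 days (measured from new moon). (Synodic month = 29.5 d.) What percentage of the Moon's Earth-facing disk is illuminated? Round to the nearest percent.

51%

Phase angle: θ = 360°·(22 d)/(29.5 d) = 268.5°.
Illuminated fraction = (1 − cos 268.5°)/2 = (1 − (-0.027))/2 ≈ 0.513, so 51%.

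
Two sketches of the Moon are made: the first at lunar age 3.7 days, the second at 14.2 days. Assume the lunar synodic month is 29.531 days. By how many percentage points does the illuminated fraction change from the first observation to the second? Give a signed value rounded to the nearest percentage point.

θ₁ = 360° × 3.7/29.531 = 45.1°, f₁ = (1 − cos θ₁)/2 = 0.147.
θ₂ = 360° × 14.2/29.531 = 173.1°, f₂ = (1 − cos θ₂)/2 = 0.996.
Change = f₂ − f₁ = +0.849 → +85 percentage points.

+85 percentage points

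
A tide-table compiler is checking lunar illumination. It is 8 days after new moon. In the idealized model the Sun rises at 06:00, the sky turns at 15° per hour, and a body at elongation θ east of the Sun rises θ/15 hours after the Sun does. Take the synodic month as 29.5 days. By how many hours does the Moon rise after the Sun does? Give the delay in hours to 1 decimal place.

6.5 h

Elongation θ = 360° × 8/29.5 ≈ 97.6°.
Delay after the Sun = 97.6° / (15°/h) ≈ 6.51 h.
So the Moon rises 6.51 h after the Sun.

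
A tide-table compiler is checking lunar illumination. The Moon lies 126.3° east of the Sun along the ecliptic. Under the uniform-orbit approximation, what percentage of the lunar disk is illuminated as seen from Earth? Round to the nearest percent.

Half-versine of 126.3°: (1 − (-0.592))/2 = 0.796, i.e. 80%.

80%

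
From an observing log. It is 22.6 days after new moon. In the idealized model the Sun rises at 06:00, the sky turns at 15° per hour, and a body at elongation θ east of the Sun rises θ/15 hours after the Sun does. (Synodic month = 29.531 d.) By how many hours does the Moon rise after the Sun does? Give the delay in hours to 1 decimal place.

18.4 h

Phase angle: θ = 360°·(22.6 d)/(29.531 d) = 275.5°.
At 15° of sky rotation per hour, 275.5° corresponds to a 18.37 h lag.
So the Moon rises 18.37 h after the Sun.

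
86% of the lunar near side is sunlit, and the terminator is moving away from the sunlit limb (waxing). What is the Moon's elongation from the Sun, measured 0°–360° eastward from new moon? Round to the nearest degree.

cos θ = 1 − 2f = -0.720, giving a principal value of 136.1°.
The Moon is waxing (0°–180°), so θ = 136.1° directly.

136°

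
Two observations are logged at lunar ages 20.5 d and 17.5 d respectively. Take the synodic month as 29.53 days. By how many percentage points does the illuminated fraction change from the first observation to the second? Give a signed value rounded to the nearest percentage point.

+25 percentage points

θ₁ = 360° × 20.5/29.53 = 249.9°, f₁ = (1 − cos θ₁)/2 = 0.672.
θ₂ = 360° × 17.5/29.53 = 213.3°, f₂ = (1 − cos θ₂)/2 = 0.918.
Change = f₂ − f₁ = +0.246 → +25 percentage points.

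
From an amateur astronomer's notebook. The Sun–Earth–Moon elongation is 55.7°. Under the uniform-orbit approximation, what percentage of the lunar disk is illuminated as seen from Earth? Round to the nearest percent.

22%

f = (1 − cos 55.7°)/2 = (1 − 0.564)/2 ≈ 0.218, i.e. 22%.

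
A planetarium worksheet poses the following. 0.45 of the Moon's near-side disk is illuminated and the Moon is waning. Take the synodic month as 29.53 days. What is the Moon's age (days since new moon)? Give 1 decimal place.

22.6 days

cos θ = 1 − 2f = 0.100, giving a principal value of 84.3°.
Waning ⇒ past full, so θ = 360° − 84.3° = 275.7°.
At 360°/29.53 d per day, 275.7° corresponds to 22.62 days.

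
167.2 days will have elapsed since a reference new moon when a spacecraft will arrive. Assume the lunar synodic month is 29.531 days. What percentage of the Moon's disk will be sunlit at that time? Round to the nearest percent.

167.2/29.531 = 5.662 lunations, so 5 complete cycles and 19.54 d into the next.
Phase angle: θ = 360°·(19.54 d)/(29.531 d) = 238.3°.
Illuminated fraction = (1 − cos 238.3°)/2 = (1 − (-0.526))/2 ≈ 0.763, so 76%.

76%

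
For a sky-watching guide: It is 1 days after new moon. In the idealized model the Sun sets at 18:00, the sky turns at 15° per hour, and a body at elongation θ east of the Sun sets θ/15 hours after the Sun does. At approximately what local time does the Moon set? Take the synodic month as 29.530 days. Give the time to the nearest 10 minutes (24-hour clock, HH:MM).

The Moon has covered 1/29.530 of its cycle, so θ ≈ 360° × 1/29.530 = 12.2°.
At 15° of sky rotation per hour, 12.2° corresponds to a 0.81 h lag.
18:00 + 0.813 h ≈ 18:49 → 18:50 to the nearest ten minutes.

18:50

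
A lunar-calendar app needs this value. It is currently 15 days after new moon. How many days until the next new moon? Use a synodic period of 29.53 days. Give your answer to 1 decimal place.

14.5 days

One full lunation from the last new moon is 29.53 d; remaining = 29.53 − 15 = 14.530 d.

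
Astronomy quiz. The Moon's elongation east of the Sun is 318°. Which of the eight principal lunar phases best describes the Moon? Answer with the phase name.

The waning crescent sector spans roughly 292°–338°; 318° falls inside it.

waning crescent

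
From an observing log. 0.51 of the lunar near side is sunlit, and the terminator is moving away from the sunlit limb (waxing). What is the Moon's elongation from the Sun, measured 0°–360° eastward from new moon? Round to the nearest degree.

Invert f = (1 − cos θ)/2 to get cos θ = 1 − 2(0.51) = -0.020, hence θ₀ = arccos -0.020 = 91.1°.
The Moon is waxing (0°–180°), so θ = 91.1° directly.

91°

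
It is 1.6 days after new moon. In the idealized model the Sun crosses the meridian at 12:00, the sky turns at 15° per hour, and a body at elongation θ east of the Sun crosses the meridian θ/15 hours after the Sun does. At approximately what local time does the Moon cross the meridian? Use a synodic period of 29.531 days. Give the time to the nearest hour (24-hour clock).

The Moon has covered 1.6/29.531 of its cycle, so θ ≈ 360° × 1.6/29.531 = 19.5°.
The Moon trails the Sun by θ/15 = 19.5/15 ≈ 1.30 hours.
12:00 + 1.30 h ≈ 13:18 → 13:00 to the nearest hour.

13:00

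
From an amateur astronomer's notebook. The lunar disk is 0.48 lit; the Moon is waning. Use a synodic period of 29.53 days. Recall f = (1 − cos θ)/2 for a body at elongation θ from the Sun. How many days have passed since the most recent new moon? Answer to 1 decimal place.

22.3 days

From f = (1 − cos θ)/2: cos θ = 1 − 2×0.48 = 0.040; arccos → 87.7°.
A waning Moon lies in 180°–360°, so θ = 360° − 87.7° = 272.3°.
At 360°/29.53 d per day, 272.3° corresponds to 22.34 days.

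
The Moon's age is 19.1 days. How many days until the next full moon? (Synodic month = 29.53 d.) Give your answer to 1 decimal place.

Full moon is 0.5 of the way through the cycle: age 0.5 × 29.53 = 14.765 d.
Already past this cycle's full moon; the next is at 14.765 + 29.53 = 44.295 d, so 44.295 − 19.1 = 25.195 days.

25.2 days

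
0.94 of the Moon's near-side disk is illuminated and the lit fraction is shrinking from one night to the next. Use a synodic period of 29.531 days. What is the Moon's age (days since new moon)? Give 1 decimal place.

cos θ = 1 − 2f = -0.880, giving a principal value of 151.6°.
Waning ⇒ past full, so θ = 360° − 151.6° = 208.4°.
At 360°/29.531 d per day, 208.4° corresponds to 17.09 days.

17.1 days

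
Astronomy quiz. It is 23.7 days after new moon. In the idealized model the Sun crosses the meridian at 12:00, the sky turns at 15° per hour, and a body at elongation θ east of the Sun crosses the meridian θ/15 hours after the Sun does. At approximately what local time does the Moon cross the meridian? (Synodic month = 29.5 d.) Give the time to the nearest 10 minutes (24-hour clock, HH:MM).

07:20

The Moon has covered 23.7/29.5 of its cycle, so θ ≈ 360° × 23.7/29.5 = 289.2°.
Delay after the Sun = 289.2° / (15°/h) ≈ 19.28 h.
12:00 + 19.281 h ≈ 07:17 → 07:20 to the nearest ten minutes.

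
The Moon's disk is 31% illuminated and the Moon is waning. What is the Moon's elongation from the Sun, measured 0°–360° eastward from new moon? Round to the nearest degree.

292°

cos θ = 1 − 2f = 0.380, giving a principal value of 67.7°.
Since the Moon is past full (waning), take the reflex angle: θ = 360° − 67.7° = 292.3°.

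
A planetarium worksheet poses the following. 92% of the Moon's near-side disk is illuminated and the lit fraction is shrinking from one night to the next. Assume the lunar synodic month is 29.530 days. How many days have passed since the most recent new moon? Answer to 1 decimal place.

17.5 days

cos θ = 1 − 2f = -0.840, giving a principal value of 147.1°.
A waning Moon lies in 180°–360°, so θ = 360° − 147.1° = 212.9°.
Age = 29.530 × 212.9°/360° ≈ 17.46 days.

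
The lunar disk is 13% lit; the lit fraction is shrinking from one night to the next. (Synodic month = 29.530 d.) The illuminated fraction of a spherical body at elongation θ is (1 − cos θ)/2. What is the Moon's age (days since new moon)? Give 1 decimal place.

From f = (1 − cos θ)/2: cos θ = 1 − 2×0.13 = 0.740; arccos → 42.3°.
Since the Moon is past full (waning), take the reflex angle: θ = 360° − 42.3° = 317.7°.
That fraction of the synodic month is 317.7/360 × 29.530 d ≈ 26.06 d.

26.1 days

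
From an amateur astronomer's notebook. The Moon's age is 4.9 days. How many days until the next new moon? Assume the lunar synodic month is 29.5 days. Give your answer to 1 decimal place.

One full lunation from the last new moon is 29.5 d; remaining = 29.5 − 4.9 = 24.600 d.

24.6 days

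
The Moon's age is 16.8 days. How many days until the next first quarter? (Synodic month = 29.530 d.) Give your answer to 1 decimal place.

20.1 days

First quarter occurs at elongation 90°, i.e. at age 29.530 × 90/360 = 7.383 d.
Already past this cycle's first quarter; the next is at 7.383 + 29.530 = 36.913 d, so 36.913 − 16.8 = 20.113 days.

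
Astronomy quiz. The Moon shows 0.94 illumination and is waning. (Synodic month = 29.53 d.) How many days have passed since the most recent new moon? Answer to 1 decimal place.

From f = (1 − cos θ)/2: cos θ = 1 − 2×0.94 = -0.880; arccos → 151.6°.
A waning Moon lies in 180°–360°, so θ = 360° − 151.6° = 208.4°.
Age = 29.53 × 208.4°/360° ≈ 17.09 days.

17.1 days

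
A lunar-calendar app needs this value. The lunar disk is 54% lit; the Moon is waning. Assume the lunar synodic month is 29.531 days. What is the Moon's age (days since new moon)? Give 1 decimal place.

21.8 days

cos θ = 1 − 2f = -0.080, giving a principal value of 94.6°.
A waning Moon lies in 180°–360°, so θ = 360° − 94.6° = 265.4°.
That fraction of the synodic month is 265.4/360 × 29.531 d ≈ 21.77 d.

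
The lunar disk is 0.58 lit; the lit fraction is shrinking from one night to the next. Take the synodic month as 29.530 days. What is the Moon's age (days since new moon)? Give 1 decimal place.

21.4 days

cos θ = 1 − 2f = -0.160, giving a principal value of 99.2°.
Since the Moon is past full (waning), take the reflex angle: θ = 360° − 99.2° = 260.8°.
That fraction of the synodic month is 260.8/360 × 29.530 d ≈ 21.39 d.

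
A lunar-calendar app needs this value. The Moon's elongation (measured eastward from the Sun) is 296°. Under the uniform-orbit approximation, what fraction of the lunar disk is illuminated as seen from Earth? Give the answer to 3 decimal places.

0.281

Half-versine of 296°: (1 − 0.438)/2 = 0.281.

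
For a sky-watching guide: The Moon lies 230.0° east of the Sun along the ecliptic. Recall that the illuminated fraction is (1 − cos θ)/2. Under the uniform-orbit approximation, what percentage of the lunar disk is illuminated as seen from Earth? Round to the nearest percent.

f = (1 − cos 230.0°)/2 = (1 − (-0.643))/2 ≈ 0.821, i.e. 82%.

82%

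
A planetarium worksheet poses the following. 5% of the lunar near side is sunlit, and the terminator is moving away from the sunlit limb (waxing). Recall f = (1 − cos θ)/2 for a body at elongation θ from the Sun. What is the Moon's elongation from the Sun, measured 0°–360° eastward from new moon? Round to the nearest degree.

26°

Invert f = (1 − cos θ)/2 to get cos θ = 1 − 2(0.05) = 0.900, hence θ₀ = arccos 0.900 = 25.8°.
The Moon is waxing (0°–180°), so θ = 25.8° directly.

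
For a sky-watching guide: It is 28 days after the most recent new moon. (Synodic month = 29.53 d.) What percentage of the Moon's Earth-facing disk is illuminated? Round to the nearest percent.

The Moon has covered 28/29.53 of its cycle, so θ ≈ 360° × 28/29.53 = 341.3°.
With cos θ = 0.947, the lit fraction is (1 − 0.947)/2 ≈ 0.026, so 3%.

3%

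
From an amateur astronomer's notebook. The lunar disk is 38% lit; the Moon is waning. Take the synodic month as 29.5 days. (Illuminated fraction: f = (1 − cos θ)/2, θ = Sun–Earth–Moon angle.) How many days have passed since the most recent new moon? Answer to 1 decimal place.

23.3 days

cos θ = 1 − 2f = 0.240, giving a principal value of 76.1°.
Since the Moon is past full (waning), take the reflex angle: θ = 360° − 76.1° = 283.9°.
That fraction of the synodic month is 283.9/360 × 29.5 d ≈ 23.26 d.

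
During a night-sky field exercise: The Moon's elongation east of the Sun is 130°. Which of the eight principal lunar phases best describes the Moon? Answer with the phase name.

130° lies in the waxing gibbous sector of the 8-phase cycle.

waxing gibbous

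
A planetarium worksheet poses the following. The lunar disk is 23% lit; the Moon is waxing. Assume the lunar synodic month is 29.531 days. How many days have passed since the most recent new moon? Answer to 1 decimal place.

4.7 days

Invert f = (1 − cos θ)/2 to get cos θ = 1 − 2(0.23) = 0.540, hence θ₀ = arccos 0.540 = 57.3°.
Before full moon the principal value applies: θ = 57.3°.
That fraction of the synodic month is 57.3/360 × 29.531 d ≈ 4.70 d.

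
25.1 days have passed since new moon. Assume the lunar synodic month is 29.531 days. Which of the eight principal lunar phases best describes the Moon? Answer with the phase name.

waning crescent

θ ≈ 360° × 25.1/29.531 = 306°, which falls in the waning crescent sector.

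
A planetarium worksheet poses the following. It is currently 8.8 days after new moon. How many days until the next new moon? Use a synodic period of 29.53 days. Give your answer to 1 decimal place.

One full lunation from the last new moon is 29.53 d; remaining = 29.53 − 8.8 = 20.730 d.

20.7 days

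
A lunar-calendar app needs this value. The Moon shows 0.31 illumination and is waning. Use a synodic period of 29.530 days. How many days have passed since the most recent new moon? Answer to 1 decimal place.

cos θ = 1 − 2f = 0.380, giving a principal value of 67.7°.
Since the Moon is past full (waning), take the reflex angle: θ = 360° − 67.7° = 292.3°.
At 360°/29.530 d per day, 292.3° corresponds to 23.98 days.

24.0 days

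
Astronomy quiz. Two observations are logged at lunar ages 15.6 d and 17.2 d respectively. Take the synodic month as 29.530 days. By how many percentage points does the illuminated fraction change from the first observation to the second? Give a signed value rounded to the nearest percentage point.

First observation: θ = 360°·15.6/29.530 = 190.2°, so f = 0.992.
Second observation: θ = 209.7°, f = 0.934.
Δf = 0.934 − 0.992 = -0.058, i.e. -6 pp.

-6 pp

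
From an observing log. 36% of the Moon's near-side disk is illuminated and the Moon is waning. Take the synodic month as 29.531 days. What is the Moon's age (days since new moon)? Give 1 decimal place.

23.5 days

From f = (1 − cos θ)/2: cos θ = 1 − 2×0.36 = 0.280; arccos → 73.7°.
Waning ⇒ past full, so θ = 360° − 73.7° = 286.3°.
That fraction of the synodic month is 286.3/360 × 29.531 d ≈ 23.48 d.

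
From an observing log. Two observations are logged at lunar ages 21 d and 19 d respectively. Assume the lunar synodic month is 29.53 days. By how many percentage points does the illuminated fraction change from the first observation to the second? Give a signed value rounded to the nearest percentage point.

+19 pp

θ₁ = 360° × 21/29.53 = 256.0°, f₁ = (1 − cos θ₁)/2 = 0.621.
θ₂ = 360° × 19/29.53 = 231.6°, f₂ = (1 − cos θ₂)/2 = 0.810.
Change = f₂ − f₁ = +0.190 → +19 percentage points.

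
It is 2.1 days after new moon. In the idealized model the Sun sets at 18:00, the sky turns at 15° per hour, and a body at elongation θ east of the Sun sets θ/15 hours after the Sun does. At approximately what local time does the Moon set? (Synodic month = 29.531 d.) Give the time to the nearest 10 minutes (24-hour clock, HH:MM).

The Moon has covered 2.1/29.531 of its cycle, so θ ≈ 360° × 2.1/29.531 = 25.6°.
The Moon trails the Sun by θ/15 = 25.6/15 ≈ 1.71 hours.
18:00 + 1.707 h ≈ 19:42 → 19:40 to the nearest ten minutes.

19:40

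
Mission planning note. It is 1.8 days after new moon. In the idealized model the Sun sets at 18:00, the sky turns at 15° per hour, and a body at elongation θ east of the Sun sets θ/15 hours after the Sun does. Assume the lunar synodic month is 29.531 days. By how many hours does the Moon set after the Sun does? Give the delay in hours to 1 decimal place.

Phase angle: θ = 360°·(1.8 d)/(29.531 d) = 21.9°.
Delay after the Sun = 21.9° / (15°/h) ≈ 1.46 h.
So the Moon sets 1.46 h after the Sun.

1.5 h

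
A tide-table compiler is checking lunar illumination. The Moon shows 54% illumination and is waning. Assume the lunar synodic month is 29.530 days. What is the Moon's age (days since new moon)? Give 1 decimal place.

21.8 days

Invert f = (1 − cos θ)/2 to get cos θ = 1 − 2(0.54) = -0.080, hence θ₀ = arccos -0.080 = 94.6°.
Since the Moon is past full (waning), take the reflex angle: θ = 360° − 94.6° = 265.4°.
That fraction of the synodic month is 265.4/360 × 29.530 d ≈ 21.77 d.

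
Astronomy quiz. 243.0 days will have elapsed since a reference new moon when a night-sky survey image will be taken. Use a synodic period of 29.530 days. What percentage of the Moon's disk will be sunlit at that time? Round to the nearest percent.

43%

Reduce mod P: 243.0 − 8×29.530 = 6.76 d into the current lunation.
The Moon has covered 6.76/29.530 of its cycle, so θ ≈ 360° × 6.76/29.530 = 82.4°.
With cos θ = 0.132, the lit fraction is (1 − 0.132)/2 ≈ 0.434, so 43%.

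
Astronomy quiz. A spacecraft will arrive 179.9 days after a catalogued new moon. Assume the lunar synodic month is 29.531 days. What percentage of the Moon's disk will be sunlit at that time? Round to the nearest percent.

8%

179.9 d spans 6 complete synodic months (6 × 29.531 = 177.19 d) plus 2.71 d.
Elongation θ = 360° × 2.71/29.531 ≈ 33.1°.
cos 33.1° = 0.838, so f = (1 − 0.838)/2 = 0.081, so 8%.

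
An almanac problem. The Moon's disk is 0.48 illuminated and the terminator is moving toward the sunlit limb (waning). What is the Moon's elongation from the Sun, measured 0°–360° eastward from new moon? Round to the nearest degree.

272°

From f = (1 − cos θ)/2: cos θ = 1 − 2×0.48 = 0.040; arccos → 87.7°.
A waning Moon lies in 180°–360°, so θ = 360° − 87.7° = 272.3°.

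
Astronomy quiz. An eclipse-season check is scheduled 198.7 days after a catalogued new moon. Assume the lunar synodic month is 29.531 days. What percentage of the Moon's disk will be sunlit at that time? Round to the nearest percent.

57%

198.7/29.531 = 6.729 lunations, so 6 complete cycles and 21.51 d into the next.
Elongation θ = 360° × 21.51/29.531 ≈ 262.3°.
Illuminated fraction = (1 − cos 262.3°)/2 = (1 − (-0.135))/2 ≈ 0.567, so 57%.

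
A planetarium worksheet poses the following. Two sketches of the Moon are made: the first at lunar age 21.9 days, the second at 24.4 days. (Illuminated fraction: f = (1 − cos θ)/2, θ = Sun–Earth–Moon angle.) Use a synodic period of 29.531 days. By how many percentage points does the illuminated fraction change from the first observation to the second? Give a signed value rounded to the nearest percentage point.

-26 pp

First observation: θ = 360°·21.9/29.531 = 267.0°, so f = 0.526.
Second observation: θ = 297.5°, f = 0.270.
Δf = 0.270 − 0.526 = -0.257, i.e. -26 pp.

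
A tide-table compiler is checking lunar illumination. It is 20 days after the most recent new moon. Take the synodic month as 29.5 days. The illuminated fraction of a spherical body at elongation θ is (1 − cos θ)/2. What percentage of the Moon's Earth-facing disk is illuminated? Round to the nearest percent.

72%

The Moon has covered 20/29.5 of its cycle, so θ ≈ 360° × 20/29.5 = 244.1°.
With cos θ = (-0.437), the lit fraction is (1 − (-0.437))/2 ≈ 0.719, so 72%.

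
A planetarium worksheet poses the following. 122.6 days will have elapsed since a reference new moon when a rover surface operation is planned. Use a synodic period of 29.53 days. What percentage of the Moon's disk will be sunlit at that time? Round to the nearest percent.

122.6 d spans 4 complete synodic months (4 × 29.53 = 118.12 d) plus 4.48 d.
Elongation θ = 360° × 4.48/29.53 ≈ 54.6°.
Illuminated fraction = (1 − cos 54.6°)/2 = (1 − 0.579)/2 ≈ 0.210, so 21%.

21%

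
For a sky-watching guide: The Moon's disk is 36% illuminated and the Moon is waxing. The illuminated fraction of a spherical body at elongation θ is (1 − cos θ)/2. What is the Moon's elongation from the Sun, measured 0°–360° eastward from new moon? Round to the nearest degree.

Invert f = (1 − cos θ)/2 to get cos θ = 1 − 2(0.36) = 0.280, hence θ₀ = arccos 0.280 = 73.7°.
The Moon is waxing (0°–180°), so θ = 73.7° directly.

74°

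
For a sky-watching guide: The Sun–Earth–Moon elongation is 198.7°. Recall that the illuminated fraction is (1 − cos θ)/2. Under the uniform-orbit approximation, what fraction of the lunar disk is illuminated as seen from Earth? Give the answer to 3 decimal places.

cos 198.7° = (-0.947), so f = (1 − (-0.947))/2 = 0.974.

0.974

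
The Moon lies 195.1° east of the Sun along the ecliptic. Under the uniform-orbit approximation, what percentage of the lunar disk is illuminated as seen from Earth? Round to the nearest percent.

cos 195.1° = (-0.965), so f = (1 − (-0.965))/2 = 0.983, i.e. 98%.

98%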